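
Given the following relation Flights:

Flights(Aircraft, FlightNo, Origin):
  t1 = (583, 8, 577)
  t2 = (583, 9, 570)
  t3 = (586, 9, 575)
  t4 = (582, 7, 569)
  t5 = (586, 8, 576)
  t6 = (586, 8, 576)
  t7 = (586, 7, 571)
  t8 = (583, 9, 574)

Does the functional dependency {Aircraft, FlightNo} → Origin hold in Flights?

No

(Aircraft=583, FlightNo=8): row 1 → Origin = 577 ✓
(Aircraft=583, FlightNo=9): rows 2, 8 → Origin takes values {570, 574} — violation
(Aircraft=586, FlightNo=9): row 3 → Origin = 575 ✓
(Aircraft=582, FlightNo=7): row 4 → Origin = 569 ✓
(Aircraft=586, FlightNo=8): rows 5, 6 → Origin = 576, 576 ✓
(Aircraft=586, FlightNo=7): row 7 → Origin = 571 ✓
Two rows agree on {Aircraft, FlightNo} but differ on Origin, so {Aircraft, FlightNo} → Origin does not hold.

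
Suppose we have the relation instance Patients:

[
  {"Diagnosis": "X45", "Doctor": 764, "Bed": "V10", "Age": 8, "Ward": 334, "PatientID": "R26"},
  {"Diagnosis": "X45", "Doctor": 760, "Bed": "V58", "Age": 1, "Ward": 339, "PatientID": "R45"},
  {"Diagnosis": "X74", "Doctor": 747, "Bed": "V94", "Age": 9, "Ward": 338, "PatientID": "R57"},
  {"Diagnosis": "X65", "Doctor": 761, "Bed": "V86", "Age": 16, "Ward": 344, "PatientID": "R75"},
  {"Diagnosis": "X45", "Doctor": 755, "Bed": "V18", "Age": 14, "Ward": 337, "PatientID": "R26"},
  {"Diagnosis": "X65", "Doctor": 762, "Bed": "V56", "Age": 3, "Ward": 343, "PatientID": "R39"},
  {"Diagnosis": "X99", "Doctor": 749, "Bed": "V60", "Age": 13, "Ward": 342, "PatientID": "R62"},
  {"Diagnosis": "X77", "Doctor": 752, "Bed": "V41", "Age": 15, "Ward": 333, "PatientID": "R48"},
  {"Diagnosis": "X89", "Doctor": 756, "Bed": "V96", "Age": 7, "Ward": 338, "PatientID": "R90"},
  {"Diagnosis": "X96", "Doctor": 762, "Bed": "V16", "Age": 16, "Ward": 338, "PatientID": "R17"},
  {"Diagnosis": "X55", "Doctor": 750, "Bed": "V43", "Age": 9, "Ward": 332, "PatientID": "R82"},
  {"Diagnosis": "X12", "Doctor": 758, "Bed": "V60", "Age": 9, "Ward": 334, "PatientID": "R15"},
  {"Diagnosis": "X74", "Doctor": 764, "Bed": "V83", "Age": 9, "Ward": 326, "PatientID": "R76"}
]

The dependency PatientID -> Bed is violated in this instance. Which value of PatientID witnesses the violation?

PatientID=R26: 2 rows → Bed takes values {V10, V18} — violation
PatientID=R45: 1 row → Bed = V58 ✓
PatientID=R57: 1 row → Bed = V94 ✓
PatientID=R75: 1 row → Bed = V86 ✓
PatientID=R39: 1 row → Bed = V56 ✓
PatientID=R62: 1 row → Bed = V60 ✓
PatientID=R48: 1 row → Bed = V41 ✓
PatientID=R90: 1 row → Bed = V96 ✓
PatientID=R17: 1 row → Bed = V16 ✓
PatientID=R82: 1 row → Bed = V43 ✓
PatientID=R15: 1 row → Bed = V60 ✓
PatientID=R76: 1 row → Bed = V83 ✓
The only PatientID value with inconsistent Bed is PatientID=R26.

R26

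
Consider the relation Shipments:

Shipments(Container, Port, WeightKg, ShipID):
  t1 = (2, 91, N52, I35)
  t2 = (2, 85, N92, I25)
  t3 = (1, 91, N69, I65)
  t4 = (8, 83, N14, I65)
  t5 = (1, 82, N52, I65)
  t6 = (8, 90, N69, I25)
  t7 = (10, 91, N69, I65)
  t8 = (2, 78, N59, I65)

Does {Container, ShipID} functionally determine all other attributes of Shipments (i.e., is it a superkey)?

Rows 3 and 5 have the same {Container, ShipID} value (Container=1, ShipID=I65) but are distinct tuples, so {Container, ShipID} does not determine every attribute — not a superkey.

No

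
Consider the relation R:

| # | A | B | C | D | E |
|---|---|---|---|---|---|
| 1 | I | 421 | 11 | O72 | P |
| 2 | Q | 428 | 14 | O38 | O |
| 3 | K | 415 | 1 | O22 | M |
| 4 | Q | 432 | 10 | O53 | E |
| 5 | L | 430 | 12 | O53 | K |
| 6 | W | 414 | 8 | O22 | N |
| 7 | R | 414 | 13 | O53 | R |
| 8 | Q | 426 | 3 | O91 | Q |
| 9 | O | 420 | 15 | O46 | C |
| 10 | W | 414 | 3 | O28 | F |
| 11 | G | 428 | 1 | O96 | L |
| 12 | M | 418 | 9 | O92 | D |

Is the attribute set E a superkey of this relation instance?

Yes

All 12 rows have distinct E values, so E → (all attributes) holds and E is a superkey.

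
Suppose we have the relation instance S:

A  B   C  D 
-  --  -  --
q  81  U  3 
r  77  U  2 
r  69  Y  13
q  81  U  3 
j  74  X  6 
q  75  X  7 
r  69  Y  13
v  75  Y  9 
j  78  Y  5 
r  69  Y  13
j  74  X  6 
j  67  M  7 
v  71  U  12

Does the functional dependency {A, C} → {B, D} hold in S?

Yes

(A=q, C=U): 2 rows → {B,D} = (81, 3), (81, 3) ✓
(A=r, C=U): 1 row → {B,D} = (77, 2) ✓
(A=r, C=Y): 3 rows → {B,D} = (69, 13), (69, 13), (69, 13) ✓
(A=j, C=X): 2 rows → {B,D} = (74, 6), (74, 6) ✓
(A=q, C=X): 1 row → {B,D} = (75, 7) ✓
(A=v, C=Y): 1 row → {B,D} = (75, 9) ✓
(A=j, C=Y): 1 row → {B,D} = (78, 5) ✓
(A=j, C=M): 1 row → {B,D} = (67, 7) ✓
(A=v, C=U): 1 row → {B,D} = (71, 12) ✓
Every {A, C} value is associated with a single {B, D} value, so {A, C} → {B, D} holds.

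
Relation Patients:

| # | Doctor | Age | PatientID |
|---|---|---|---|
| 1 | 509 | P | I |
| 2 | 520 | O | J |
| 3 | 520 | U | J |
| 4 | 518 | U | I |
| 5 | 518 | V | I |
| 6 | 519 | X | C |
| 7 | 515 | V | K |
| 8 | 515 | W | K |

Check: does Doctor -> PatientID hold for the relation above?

Doctor=509: row 1 → PatientID = I ✓
Doctor=520: rows 2, 3 → PatientID = J, J ✓
Doctor=518: rows 4, 5 → PatientID = I, I ✓
Doctor=519: row 6 → PatientID = C ✓
Doctor=515: rows 7, 8 → PatientID = K, K ✓
Every Doctor value is associated with a single PatientID value, so Doctor -> PatientID holds.

Yes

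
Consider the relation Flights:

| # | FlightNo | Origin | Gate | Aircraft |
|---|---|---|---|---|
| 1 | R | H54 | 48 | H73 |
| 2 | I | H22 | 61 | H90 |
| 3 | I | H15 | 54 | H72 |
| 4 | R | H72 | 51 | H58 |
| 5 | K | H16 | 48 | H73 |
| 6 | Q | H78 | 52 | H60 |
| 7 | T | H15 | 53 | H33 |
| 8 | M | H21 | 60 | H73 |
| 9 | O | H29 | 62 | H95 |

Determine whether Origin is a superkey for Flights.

Rows 3 and 7 have the same Origin value Origin=H15 but are distinct tuples, so Origin does not determine every attribute — not a superkey.

No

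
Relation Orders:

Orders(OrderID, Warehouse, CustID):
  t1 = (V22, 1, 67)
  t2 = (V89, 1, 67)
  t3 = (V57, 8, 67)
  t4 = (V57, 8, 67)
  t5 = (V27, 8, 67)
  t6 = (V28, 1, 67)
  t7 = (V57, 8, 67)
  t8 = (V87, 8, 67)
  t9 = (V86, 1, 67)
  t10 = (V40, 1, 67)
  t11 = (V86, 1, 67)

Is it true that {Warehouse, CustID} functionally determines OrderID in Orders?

(Warehouse=1, CustID=67): rows 1, 2, 6, 9, 10, 11 → OrderID takes values {V22, V89, V28, V86, V40} — violation
(Warehouse=8, CustID=67): rows 3, 4, 5, 7, 8 → OrderID takes values {V57, V27, V87} — violation
Two rows agree on {Warehouse, CustID} but differ on OrderID, so {Warehouse, CustID} → OrderID does not hold.

No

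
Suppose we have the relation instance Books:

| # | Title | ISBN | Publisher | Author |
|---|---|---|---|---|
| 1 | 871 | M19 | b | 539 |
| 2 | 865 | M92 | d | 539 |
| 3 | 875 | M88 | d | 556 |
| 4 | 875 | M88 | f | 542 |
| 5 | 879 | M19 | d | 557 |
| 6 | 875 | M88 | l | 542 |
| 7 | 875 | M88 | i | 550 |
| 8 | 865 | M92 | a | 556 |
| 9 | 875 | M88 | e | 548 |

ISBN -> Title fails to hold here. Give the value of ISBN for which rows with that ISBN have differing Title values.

ISBN=M19: rows 1, 5 → Title takes values {871, 879} — violation
ISBN=M92: rows 2, 8 → Title = 865, 865 ✓
ISBN=M88: rows 3, 4, 6, 7, 9 → Title = 875, 875, 875, 875, 875 ✓
The only ISBN value with inconsistent Title is ISBN=M19.

M19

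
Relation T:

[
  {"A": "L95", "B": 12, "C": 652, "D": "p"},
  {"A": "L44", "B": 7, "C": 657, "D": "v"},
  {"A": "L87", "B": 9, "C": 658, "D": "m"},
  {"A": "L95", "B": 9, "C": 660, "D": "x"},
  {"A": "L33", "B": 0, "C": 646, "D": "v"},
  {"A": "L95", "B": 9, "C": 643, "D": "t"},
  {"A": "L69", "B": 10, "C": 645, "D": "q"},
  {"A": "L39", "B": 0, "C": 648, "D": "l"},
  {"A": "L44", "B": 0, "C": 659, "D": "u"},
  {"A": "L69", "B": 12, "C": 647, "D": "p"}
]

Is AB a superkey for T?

Two distinct rows share (A=L95, B=9), so AB does not determine every attribute — not a superkey.

No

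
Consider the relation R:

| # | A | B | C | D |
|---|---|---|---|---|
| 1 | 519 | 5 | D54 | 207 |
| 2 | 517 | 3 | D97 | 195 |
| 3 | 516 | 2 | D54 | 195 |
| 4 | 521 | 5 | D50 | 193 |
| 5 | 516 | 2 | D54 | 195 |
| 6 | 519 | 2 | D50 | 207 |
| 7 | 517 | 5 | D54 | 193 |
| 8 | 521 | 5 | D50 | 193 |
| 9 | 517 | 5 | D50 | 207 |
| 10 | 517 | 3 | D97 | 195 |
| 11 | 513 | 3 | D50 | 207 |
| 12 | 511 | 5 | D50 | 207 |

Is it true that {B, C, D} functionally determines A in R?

(B=5, C=D54, D=207): row 1 → A = 519 ✓
(B=3, C=D97, D=195): rows 2, 10 → A = 517, 517 ✓
(B=2, C=D54, D=195): rows 3, 5 → A = 516, 516 ✓
(B=5, C=D50, D=193): rows 4, 8 → A = 521, 521 ✓
(B=2, C=D50, D=207): row 6 → A = 519 ✓
(B=5, C=D54, D=193): row 7 → A = 517 ✓
(B=5, C=D50, D=207): rows 9, 12 → A takes values {517, 511} — violation
(B=3, C=D50, D=207): row 11 → A = 513 ✓
Two rows agree on {B, C, D} but differ on A, so {B, C, D} -> A does not hold.

No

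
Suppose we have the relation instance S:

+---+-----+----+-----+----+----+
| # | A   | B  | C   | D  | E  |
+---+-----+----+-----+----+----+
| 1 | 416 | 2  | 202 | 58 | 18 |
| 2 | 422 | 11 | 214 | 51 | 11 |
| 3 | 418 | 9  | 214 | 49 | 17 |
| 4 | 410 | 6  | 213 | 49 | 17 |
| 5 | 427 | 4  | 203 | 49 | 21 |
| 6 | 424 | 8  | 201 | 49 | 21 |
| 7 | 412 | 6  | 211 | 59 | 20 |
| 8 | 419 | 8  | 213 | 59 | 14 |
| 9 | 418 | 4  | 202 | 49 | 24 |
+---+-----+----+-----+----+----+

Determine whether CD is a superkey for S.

Yes

All 9 rows have distinct CD values, so CD → (all attributes) holds and CD is a superkey.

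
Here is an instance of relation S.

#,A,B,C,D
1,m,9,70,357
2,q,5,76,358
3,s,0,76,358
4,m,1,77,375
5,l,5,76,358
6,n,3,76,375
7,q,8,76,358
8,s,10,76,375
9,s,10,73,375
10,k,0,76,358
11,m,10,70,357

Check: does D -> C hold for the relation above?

D=357: rows 1, 11 → C = 70, 70 ✓
D=358: rows 2, 3, 5, 7, 10 → C = 76, 76, 76, 76, 76 ✓
D=375: rows 4, 6, 8, 9 → C takes values {77, 76, 73} — violation
Two rows agree on D but differ on C, so D -> C does not hold.

No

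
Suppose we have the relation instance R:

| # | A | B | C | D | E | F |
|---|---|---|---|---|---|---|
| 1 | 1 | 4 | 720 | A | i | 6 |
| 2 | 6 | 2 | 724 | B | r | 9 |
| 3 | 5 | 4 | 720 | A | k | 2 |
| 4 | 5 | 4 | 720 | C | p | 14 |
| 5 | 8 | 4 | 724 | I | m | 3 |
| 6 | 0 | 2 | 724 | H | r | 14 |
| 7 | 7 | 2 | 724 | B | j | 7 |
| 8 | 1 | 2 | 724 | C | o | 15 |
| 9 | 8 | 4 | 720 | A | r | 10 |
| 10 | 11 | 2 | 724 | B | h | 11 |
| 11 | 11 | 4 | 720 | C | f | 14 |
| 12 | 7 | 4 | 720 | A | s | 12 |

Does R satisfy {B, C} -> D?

(B=4, C=720): rows 1, 3, 4, 9, 11, 12 → D takes values {A, C} — violation
(B=2, C=724): rows 2, 6, 7, 8, 10 → D takes values {B, H, C} — violation
(B=4, C=724): row 5 → D = I ✓
Two rows agree on {B, C} but differ on D, so {B, C} -> D does not hold.

No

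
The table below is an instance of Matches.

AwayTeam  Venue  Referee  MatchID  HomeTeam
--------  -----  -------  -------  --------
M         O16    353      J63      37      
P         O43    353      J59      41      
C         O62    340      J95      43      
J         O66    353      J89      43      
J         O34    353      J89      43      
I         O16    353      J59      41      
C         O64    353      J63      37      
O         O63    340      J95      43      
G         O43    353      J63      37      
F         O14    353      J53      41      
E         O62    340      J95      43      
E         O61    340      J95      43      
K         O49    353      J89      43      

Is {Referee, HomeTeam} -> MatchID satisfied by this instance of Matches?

No

(Referee=353, HomeTeam=37): 3 rows → MatchID = J63, J63, J63 ✓
(Referee=353, HomeTeam=41): 3 rows → MatchID takes values {J59, J53} — violation
(Referee=340, HomeTeam=43): 4 rows → MatchID = J95, J95, J95, J95 ✓
(Referee=353, HomeTeam=43): 3 rows → MatchID = J89, J89, J89 ✓
Two rows agree on {Referee, HomeTeam} but differ on MatchID, so {Referee, HomeTeam} -> MatchID does not hold.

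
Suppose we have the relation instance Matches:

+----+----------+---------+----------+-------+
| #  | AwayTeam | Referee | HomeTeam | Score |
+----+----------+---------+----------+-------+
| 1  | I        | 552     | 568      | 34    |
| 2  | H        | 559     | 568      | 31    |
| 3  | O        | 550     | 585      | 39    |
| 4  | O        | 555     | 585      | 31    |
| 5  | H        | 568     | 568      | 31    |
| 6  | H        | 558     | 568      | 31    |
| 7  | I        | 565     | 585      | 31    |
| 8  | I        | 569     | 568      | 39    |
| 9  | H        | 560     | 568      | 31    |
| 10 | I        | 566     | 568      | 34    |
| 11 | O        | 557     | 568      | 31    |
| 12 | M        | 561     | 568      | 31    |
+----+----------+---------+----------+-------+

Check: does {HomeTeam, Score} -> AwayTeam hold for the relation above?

No

(HomeTeam=568, Score=34): rows 1, 10 → AwayTeam = I, I ✓
(HomeTeam=568, Score=31): rows 2, 5, 6, 9, 11, 12 → AwayTeam takes values {H, O, M} — violation
(HomeTeam=585, Score=39): row 3 → AwayTeam = O ✓
(HomeTeam=585, Score=31): rows 4, 7 → AwayTeam takes values {O, I} — violation
(HomeTeam=568, Score=39): row 8 → AwayTeam = I ✓
Two rows agree on {HomeTeam, Score} but differ on AwayTeam, so {HomeTeam, Score} -> AwayTeam does not hold.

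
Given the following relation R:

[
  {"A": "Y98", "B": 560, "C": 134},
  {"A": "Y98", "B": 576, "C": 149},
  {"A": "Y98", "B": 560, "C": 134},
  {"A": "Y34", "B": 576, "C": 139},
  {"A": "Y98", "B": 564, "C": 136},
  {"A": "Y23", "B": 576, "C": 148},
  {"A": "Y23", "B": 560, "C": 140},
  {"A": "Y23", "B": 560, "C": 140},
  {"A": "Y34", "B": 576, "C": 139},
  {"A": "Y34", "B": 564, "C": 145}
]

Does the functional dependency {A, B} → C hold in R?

(A=Y98, B=560): 2 rows → C = 134, 134 ✓
(A=Y98, B=576): 1 row → C = 149 ✓
(A=Y34, B=576): 2 rows → C = 139, 139 ✓
(A=Y98, B=564): 1 row → C = 136 ✓
(A=Y23, B=576): 1 row → C = 148 ✓
(A=Y23, B=560): 2 rows → C = 140, 140 ✓
(A=Y34, B=564): 1 row → C = 145 ✓
Every {A, B} value is associated with a single C value, so {A, B} → C holds.

Yes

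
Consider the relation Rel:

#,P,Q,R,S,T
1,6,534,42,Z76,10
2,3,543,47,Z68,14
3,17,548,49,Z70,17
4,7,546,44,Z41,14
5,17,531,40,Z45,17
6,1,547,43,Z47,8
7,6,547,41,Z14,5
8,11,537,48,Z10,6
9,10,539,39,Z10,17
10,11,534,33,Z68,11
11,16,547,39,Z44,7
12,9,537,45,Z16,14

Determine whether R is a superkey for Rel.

No

Rows 9 and 11 have the same R value R=39 but are distinct tuples, so R does not determine every attribute — not a superkey.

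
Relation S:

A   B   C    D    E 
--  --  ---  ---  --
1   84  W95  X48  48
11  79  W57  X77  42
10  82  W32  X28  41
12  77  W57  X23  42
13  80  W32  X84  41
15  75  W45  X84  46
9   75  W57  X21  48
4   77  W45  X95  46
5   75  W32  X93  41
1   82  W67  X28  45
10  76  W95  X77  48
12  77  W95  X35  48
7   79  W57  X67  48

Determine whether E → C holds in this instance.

E=48: 5 rows → C takes values {W95, W57} — violation
E=42: 2 rows → C = W57, W57 ✓
E=41: 3 rows → C = W32, W32, W32 ✓
E=46: 2 rows → C = W45, W45 ✓
E=45: 1 row → C = W67 ✓
Two rows agree on E but differ on C, so E → C does not hold.

No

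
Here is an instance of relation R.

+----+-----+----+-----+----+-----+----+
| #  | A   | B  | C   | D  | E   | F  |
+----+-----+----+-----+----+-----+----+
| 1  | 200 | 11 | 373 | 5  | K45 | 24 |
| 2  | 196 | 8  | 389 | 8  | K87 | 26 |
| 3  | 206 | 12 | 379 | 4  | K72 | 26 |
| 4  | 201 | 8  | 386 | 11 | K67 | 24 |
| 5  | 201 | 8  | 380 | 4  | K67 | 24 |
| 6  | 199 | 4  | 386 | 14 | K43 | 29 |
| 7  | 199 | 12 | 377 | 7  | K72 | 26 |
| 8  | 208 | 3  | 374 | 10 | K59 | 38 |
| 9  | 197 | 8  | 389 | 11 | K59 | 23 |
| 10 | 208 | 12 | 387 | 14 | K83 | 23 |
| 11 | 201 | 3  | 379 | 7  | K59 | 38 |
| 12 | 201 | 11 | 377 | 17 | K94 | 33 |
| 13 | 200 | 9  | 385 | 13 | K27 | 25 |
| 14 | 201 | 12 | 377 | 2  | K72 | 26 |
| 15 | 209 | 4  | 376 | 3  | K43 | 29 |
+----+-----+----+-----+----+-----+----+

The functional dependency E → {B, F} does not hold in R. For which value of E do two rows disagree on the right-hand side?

E=K45: row 1 → {B,F} = (11, 24) ✓
E=K87: row 2 → {B,F} = (8, 26) ✓
E=K72: rows 3, 7, 14 → {B,F} = (12, 26), (12, 26), (12, 26) ✓
E=K67: rows 4, 5 → {B,F} = (8, 24), (8, 24) ✓
E=K43: rows 6, 15 → {B,F} = (4, 29), (4, 29) ✓
E=K59: rows 8, 9, 11 → {B,F} takes values {(3, 38), (8, 23)} — violation
E=K83: row 10 → {B,F} = (12, 23) ✓
E=K94: row 12 → {B,F} = (11, 33) ✓
E=K27: row 13 → {B,F} = (9, 25) ✓
The only E value with inconsistent RHS is E=K59.

K59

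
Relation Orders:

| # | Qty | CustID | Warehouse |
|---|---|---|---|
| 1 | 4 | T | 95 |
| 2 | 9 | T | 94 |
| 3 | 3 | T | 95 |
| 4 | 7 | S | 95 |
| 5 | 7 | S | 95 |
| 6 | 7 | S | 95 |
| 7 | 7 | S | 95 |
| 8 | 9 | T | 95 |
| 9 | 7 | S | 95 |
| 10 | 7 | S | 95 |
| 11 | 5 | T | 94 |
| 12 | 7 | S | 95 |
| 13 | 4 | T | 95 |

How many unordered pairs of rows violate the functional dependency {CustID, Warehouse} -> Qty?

(CustID=T, Warehouse=95): violating pairs (1,3), (1,8), (3,8), (3,13), (8,13) — 5 pairs.
(CustID=T, Warehouse=94): violating pairs (2,11) — 1 pair.
(CustID=S, Warehouse=95): all 7 rows agree on Qty — 0 pairs.

6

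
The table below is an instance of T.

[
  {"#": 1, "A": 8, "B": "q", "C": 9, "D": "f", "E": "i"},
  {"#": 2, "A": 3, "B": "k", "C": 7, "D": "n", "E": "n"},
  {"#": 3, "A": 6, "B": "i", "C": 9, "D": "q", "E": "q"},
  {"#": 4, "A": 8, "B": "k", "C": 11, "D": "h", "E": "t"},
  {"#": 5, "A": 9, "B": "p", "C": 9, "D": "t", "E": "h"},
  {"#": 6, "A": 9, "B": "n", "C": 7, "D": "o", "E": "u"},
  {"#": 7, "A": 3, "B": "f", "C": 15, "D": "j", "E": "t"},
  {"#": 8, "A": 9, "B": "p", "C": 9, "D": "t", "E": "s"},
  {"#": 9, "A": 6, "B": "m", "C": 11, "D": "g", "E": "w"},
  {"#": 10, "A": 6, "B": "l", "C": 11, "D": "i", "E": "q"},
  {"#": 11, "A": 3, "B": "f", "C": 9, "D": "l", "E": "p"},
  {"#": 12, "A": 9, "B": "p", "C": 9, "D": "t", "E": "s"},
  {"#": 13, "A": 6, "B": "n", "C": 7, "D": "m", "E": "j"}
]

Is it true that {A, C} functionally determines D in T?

(A=8, C=9): row 1 → D = f ✓
(A=3, C=7): row 2 → D = n ✓
(A=6, C=9): row 3 → D = q ✓
(A=8, C=11): row 4 → D = h ✓
(A=9, C=9): rows 5, 8, 12 → D = t, t, t ✓
(A=9, C=7): row 6 → D = o ✓
(A=3, C=15): row 7 → D = j ✓
(A=6, C=11): rows 9, 10 → D takes values {g, i} — violation
(A=3, C=9): row 11 → D = l ✓
(A=6, C=7): row 13 → D = m ✓
Two rows agree on {A, C} but differ on D, so {A, C} -> D does not hold.

No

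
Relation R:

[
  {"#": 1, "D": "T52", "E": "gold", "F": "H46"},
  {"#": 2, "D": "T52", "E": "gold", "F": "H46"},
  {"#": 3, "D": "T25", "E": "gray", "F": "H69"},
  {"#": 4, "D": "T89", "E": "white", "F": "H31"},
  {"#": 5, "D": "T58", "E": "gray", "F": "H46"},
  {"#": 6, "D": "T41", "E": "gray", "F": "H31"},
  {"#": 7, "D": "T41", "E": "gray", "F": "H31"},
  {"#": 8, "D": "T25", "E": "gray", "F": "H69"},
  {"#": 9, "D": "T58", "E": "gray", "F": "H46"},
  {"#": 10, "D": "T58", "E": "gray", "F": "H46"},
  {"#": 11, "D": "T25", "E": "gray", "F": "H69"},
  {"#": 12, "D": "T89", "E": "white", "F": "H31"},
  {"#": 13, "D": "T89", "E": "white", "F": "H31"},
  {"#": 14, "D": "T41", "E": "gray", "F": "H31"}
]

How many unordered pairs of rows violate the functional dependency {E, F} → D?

0

(E=gold, F=H46): all 2 rows agree on D — 0 pairs.
(E=gray, F=H69): all 3 rows agree on D — 0 pairs.
(E=white, F=H31): all 3 rows agree on D — 0 pairs.
(E=gray, F=H46): all 3 rows agree on D — 0 pairs.
(E=gray, F=H31): all 3 rows agree on D — 0 pairs.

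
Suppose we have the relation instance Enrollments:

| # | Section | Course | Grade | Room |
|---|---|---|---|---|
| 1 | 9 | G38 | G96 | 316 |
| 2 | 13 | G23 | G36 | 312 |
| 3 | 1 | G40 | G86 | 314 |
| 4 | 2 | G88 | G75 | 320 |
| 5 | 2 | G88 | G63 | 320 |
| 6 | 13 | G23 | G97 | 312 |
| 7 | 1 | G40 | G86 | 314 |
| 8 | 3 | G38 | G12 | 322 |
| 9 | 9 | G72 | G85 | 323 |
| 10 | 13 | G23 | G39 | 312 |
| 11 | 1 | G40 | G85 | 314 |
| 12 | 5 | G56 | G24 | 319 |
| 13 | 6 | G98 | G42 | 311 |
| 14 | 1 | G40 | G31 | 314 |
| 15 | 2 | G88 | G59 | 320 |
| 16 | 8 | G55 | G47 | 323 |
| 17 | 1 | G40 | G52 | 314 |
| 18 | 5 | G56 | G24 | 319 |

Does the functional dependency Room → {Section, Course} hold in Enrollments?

Room=316: row 1 → {Section,Course} = (9, G38) ✓
Room=312: rows 2, 6, 10 → {Section,Course} = (13, G23), (13, G23), (13, G23) ✓
Room=314: rows 3, 7, 11, 14, 17 → {Section,Course} = (1, G40), (1, G40), (1, G40), (1, G40), (1, G40) ✓
Room=320: rows 4, 5, 15 → {Section,Course} = (2, G88), (2, G88), (2, G88) ✓
Room=322: row 8 → {Section,Course} = (3, G38) ✓
Room=323: rows 9, 16 → {Section,Course} takes values {(9, G72), (8, G55)} — violation
Room=319: rows 12, 18 → {Section,Course} = (5, G56), (5, G56) ✓
Room=311: row 13 → {Section,Course} = (6, G98) ✓
Two rows agree on Room but differ on {Section, Course}, so Room → {Section, Course} does not hold.

No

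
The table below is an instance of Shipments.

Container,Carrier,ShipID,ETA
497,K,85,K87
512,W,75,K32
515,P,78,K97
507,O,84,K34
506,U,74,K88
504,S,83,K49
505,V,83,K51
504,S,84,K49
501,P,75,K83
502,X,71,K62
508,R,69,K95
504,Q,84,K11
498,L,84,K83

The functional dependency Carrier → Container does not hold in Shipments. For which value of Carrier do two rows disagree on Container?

P

Carrier=K: 1 row → Container = 497 ✓
Carrier=W: 1 row → Container = 512 ✓
Carrier=P: 2 rows → Container takes values {515, 501} — violation
Carrier=O: 1 row → Container = 507 ✓
Carrier=U: 1 row → Container = 506 ✓
Carrier=S: 2 rows → Container = 504, 504 ✓
Carrier=V: 1 row → Container = 505 ✓
Carrier=X: 1 row → Container = 502 ✓
Carrier=R: 1 row → Container = 508 ✓
Carrier=Q: 1 row → Container = 504 ✓
Carrier=L: 1 row → Container = 498 ✓
The only Carrier value with inconsistent Container is Carrier=P.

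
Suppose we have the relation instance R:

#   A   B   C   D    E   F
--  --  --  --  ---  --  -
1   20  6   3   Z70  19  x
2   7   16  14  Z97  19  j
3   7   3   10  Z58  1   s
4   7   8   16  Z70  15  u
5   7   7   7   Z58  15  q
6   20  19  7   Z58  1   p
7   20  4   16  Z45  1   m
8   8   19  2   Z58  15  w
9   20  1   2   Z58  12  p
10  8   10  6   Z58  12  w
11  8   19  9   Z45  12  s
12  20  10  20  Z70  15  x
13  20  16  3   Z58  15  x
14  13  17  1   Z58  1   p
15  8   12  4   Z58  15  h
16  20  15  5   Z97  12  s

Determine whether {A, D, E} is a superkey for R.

No

Rows 8 and 15 have the same {A, D, E} value (A=8, D=Z58, E=15) but are distinct tuples, so {A, D, E} does not determine every attribute — not a superkey.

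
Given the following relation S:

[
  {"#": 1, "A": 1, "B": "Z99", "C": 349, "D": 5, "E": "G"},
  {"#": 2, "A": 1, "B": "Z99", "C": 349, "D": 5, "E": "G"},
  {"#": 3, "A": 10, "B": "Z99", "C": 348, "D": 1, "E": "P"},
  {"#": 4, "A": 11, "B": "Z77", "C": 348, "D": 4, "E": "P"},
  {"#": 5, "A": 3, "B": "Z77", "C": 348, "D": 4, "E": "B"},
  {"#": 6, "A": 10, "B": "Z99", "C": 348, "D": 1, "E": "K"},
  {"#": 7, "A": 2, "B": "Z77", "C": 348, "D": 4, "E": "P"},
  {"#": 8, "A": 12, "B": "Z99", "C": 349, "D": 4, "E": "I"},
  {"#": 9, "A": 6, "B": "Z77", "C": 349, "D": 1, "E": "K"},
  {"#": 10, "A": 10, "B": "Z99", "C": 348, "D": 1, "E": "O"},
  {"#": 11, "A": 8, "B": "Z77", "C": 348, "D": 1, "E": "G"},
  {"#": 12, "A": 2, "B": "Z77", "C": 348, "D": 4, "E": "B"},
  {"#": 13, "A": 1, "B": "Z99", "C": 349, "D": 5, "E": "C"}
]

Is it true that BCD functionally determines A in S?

No

(B=Z99, C=349, D=5): rows 1, 2, 13 → A = 1, 1, 1 ✓
(B=Z99, C=348, D=1): rows 3, 6, 10 → A = 10, 10, 10 ✓
(B=Z77, C=348, D=4): rows 4, 5, 7, 12 → A takes values {11, 3, 2} — violation
(B=Z99, C=349, D=4): row 8 → A = 12 ✓
(B=Z77, C=349, D=1): row 9 → A = 6 ✓
(B=Z77, C=348, D=1): row 11 → A = 8 ✓
Two rows agree on BCD but differ on A, so BCD -> A does not hold.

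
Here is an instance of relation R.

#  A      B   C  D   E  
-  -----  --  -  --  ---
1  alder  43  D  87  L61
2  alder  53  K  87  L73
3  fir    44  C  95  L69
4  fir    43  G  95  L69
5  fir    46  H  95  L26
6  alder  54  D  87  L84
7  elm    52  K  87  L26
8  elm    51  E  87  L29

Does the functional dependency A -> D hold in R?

Yes

A=alder: rows 1, 2, 6 → D = 87, 87, 87 ✓
A=fir: rows 3, 4, 5 → D = 95, 95, 95 ✓
A=elm: rows 7, 8 → D = 87, 87 ✓
Every A value is associated with a single D value, so A -> D holds.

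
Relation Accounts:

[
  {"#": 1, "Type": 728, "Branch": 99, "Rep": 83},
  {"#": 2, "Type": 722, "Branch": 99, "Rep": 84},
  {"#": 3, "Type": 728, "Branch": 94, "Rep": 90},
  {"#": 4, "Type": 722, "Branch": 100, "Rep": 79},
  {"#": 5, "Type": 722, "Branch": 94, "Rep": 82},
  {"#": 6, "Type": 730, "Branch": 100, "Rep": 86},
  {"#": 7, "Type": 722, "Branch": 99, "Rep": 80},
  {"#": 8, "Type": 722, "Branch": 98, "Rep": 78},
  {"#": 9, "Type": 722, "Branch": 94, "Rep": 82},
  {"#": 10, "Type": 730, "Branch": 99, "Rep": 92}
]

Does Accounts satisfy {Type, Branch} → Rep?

No

(Type=728, Branch=99): row 1 → Rep = 83 ✓
(Type=722, Branch=99): rows 2, 7 → Rep takes values {84, 80} — violation
(Type=728, Branch=94): row 3 → Rep = 90 ✓
(Type=722, Branch=100): row 4 → Rep = 79 ✓
(Type=722, Branch=94): rows 5, 9 → Rep = 82, 82 ✓
(Type=730, Branch=100): row 6 → Rep = 86 ✓
(Type=722, Branch=98): row 8 → Rep = 78 ✓
(Type=730, Branch=99): row 10 → Rep = 92 ✓
Two rows agree on {Type, Branch} but differ on Rep, so {Type, Branch} → Rep does not hold.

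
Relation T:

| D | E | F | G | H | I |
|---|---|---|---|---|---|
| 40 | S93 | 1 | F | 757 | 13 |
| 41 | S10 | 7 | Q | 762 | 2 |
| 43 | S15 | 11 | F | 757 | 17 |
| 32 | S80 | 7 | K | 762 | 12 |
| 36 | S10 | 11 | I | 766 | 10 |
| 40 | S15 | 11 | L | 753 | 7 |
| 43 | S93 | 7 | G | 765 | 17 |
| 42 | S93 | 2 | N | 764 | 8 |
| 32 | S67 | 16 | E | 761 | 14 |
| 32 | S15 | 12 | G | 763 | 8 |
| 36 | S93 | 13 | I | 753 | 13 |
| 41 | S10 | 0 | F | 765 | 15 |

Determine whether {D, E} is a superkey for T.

No

Two distinct rows share (D=41, E=S10), so {D, E} does not determine every attribute — not a superkey.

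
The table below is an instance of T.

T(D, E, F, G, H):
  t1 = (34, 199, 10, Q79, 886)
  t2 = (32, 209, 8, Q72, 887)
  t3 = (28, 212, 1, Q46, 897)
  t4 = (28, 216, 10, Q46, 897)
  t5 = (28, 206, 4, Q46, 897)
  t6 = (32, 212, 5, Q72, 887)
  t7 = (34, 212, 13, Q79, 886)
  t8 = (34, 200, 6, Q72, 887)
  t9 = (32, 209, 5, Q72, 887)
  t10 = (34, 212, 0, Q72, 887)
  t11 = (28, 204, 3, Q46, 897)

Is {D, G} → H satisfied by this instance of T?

Yes

(D=34, G=Q79): rows 1, 7 → H = 886, 886 ✓
(D=32, G=Q72): rows 2, 6, 9 → H = 887, 887, 887 ✓
(D=28, G=Q46): rows 3, 4, 5, 11 → H = 897, 897, 897, 897 ✓
(D=34, G=Q72): rows 8, 10 → H = 887, 887 ✓
Every {D, G} value is associated with a single H value, so {D, G} → H holds.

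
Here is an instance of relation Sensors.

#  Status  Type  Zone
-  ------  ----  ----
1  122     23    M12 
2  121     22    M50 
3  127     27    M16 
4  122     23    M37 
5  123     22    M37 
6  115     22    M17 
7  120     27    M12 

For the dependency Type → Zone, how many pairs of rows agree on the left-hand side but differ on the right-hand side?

5

Type=23: violating pairs (1,4) — 1 pair.
Type=22: violating pairs (2,5), (2,6), (5,6) — 3 pairs.
Type=27: violating pairs (3,7) — 1 pair.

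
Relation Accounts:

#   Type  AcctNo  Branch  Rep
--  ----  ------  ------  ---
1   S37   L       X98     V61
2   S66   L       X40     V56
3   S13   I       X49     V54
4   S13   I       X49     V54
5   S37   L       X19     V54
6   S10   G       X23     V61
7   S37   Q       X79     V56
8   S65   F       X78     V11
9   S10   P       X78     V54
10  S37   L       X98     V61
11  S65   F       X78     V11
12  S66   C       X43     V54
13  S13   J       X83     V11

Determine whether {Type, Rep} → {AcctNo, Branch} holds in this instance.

Yes

(Type=S37, Rep=V61): rows 1, 10 → {AcctNo,Branch} = (L, X98), (L, X98) ✓
(Type=S66, Rep=V56): row 2 → {AcctNo,Branch} = (L, X40) ✓
(Type=S13, Rep=V54): rows 3, 4 → {AcctNo,Branch} = (I, X49), (I, X49) ✓
(Type=S37, Rep=V54): row 5 → {AcctNo,Branch} = (L, X19) ✓
(Type=S10, Rep=V61): row 6 → {AcctNo,Branch} = (G, X23) ✓
(Type=S37, Rep=V56): row 7 → {AcctNo,Branch} = (Q, X79) ✓
(Type=S65, Rep=V11): rows 8, 11 → {AcctNo,Branch} = (F, X78), (F, X78) ✓
(Type=S10, Rep=V54): row 9 → {AcctNo,Branch} = (P, X78) ✓
(Type=S66, Rep=V54): row 12 → {AcctNo,Branch} = (C, X43) ✓
(Type=S13, Rep=V11): row 13 → {AcctNo,Branch} = (J, X83) ✓
Every {Type, Rep} value is associated with a single {AcctNo, Branch} value, so {Type, Rep} → {AcctNo, Branch} holds.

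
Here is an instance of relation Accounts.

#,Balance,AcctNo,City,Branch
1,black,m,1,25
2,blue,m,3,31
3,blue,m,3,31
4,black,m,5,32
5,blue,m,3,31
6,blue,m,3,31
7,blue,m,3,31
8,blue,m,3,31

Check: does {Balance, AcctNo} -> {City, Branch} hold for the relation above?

(Balance=black, AcctNo=m): rows 1, 4 → {City,Branch} takes values {(1, 25), (5, 32)} — violation
(Balance=blue, AcctNo=m): rows 2, 3, 5, 6, 7, 8 → {City,Branch} = (3, 31), (3, 31), (3, 31), (3, 31), (3, 31), (3, 31) ✓
Two rows agree on {Balance, AcctNo} but differ on {City, Branch}, so {Balance, AcctNo} -> {City, Branch} does not hold.

No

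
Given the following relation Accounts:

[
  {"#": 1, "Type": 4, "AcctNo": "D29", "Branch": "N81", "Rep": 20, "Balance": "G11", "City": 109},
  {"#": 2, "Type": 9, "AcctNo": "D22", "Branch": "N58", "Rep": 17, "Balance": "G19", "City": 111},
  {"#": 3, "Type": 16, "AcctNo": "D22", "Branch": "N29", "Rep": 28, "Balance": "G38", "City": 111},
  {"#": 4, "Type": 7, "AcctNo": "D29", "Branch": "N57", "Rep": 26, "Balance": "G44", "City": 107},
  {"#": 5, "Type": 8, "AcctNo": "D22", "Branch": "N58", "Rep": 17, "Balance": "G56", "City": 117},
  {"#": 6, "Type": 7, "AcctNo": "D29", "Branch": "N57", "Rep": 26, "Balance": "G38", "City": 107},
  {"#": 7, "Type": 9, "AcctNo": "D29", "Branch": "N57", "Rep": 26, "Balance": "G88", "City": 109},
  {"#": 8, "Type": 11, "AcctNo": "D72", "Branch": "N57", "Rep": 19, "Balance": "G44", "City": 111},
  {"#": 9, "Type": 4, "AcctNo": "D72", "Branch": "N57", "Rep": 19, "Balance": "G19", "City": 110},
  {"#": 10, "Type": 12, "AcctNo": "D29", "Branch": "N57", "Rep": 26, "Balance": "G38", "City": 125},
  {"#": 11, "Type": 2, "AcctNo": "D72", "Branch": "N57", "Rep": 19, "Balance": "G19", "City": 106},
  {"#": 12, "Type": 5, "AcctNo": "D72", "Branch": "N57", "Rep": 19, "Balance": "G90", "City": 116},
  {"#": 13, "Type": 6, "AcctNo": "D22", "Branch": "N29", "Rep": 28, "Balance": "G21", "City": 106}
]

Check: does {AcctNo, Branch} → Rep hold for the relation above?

(AcctNo=D29, Branch=N81): row 1 → Rep = 20 ✓
(AcctNo=D22, Branch=N58): rows 2, 5 → Rep = 17, 17 ✓
(AcctNo=D22, Branch=N29): rows 3, 13 → Rep = 28, 28 ✓
(AcctNo=D29, Branch=N57): rows 4, 6, 7, 10 → Rep = 26, 26, 26, 26 ✓
(AcctNo=D72, Branch=N57): rows 8, 9, 11, 12 → Rep = 19, 19, 19, 19 ✓
Every {AcctNo, Branch} value is associated with a single Rep value, so {AcctNo, Branch} → Rep holds.

Yes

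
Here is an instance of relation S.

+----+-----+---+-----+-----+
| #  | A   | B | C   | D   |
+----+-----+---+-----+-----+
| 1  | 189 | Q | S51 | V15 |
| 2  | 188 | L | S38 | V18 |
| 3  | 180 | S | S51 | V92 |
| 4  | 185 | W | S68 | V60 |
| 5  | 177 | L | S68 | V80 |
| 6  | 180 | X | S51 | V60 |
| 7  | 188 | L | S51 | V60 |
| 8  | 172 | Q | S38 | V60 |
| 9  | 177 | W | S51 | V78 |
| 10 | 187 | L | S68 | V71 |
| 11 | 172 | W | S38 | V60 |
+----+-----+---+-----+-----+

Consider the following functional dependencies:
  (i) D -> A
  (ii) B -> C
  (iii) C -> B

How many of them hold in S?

0

(i) D -> A: D=V60: rows 4, 6, 7, 8, 11 → A takes values {185, 180, 188, 172} — violation — fails.
(ii) B -> C: B=Q: rows 1, 8 → C takes values {S51, S38} — violation; B=L: rows 2, 5, 7, 10 → C takes values {S38, S68, S51} — violation; B=W: rows 4, 9, 11 → C takes values {S68, S51, S38} — violation — fails.
(iii) C -> B: C=S51: rows 1, 3, 6, 7, 9 → B takes values {Q, S, X, L, W} — violation; C=S38: rows 2, 8, 11 → B takes values {L, Q, W} — violation; C=S68: rows 4, 5, 10 → B takes values {W, L} — violation — fails.
None of the 3 dependencies hold.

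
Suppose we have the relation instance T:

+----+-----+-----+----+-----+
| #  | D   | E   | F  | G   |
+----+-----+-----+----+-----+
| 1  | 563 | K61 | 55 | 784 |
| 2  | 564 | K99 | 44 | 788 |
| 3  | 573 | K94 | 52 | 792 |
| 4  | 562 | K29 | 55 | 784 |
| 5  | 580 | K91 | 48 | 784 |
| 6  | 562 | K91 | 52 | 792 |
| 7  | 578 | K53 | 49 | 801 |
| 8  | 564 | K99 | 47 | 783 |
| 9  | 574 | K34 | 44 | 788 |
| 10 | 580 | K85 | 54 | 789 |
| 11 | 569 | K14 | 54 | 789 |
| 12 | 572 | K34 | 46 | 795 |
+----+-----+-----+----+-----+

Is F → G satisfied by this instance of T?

F=55: rows 1, 4 → G = 784, 784 ✓
F=44: rows 2, 9 → G = 788, 788 ✓
F=52: rows 3, 6 → G = 792, 792 ✓
F=48: row 5 → G = 784 ✓
F=49: row 7 → G = 801 ✓
F=47: row 8 → G = 783 ✓
F=54: rows 10, 11 → G = 789, 789 ✓
F=46: row 12 → G = 795 ✓
Every F value is associated with a single G value, so F → G holds.

Yes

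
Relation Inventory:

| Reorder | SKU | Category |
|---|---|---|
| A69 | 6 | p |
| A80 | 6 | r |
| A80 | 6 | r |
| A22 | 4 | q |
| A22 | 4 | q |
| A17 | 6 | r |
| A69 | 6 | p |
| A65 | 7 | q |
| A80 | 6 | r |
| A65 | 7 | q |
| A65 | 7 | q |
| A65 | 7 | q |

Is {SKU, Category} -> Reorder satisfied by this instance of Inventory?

No

(SKU=6, Category=p): 2 rows → Reorder = A69, A69 ✓
(SKU=6, Category=r): 4 rows → Reorder takes values {A80, A17} — violation
(SKU=4, Category=q): 2 rows → Reorder = A22, A22 ✓
(SKU=7, Category=q): 4 rows → Reorder = A65, A65, A65, A65 ✓
Two rows agree on {SKU, Category} but differ on Reorder, so {SKU, Category} -> Reorder does not hold.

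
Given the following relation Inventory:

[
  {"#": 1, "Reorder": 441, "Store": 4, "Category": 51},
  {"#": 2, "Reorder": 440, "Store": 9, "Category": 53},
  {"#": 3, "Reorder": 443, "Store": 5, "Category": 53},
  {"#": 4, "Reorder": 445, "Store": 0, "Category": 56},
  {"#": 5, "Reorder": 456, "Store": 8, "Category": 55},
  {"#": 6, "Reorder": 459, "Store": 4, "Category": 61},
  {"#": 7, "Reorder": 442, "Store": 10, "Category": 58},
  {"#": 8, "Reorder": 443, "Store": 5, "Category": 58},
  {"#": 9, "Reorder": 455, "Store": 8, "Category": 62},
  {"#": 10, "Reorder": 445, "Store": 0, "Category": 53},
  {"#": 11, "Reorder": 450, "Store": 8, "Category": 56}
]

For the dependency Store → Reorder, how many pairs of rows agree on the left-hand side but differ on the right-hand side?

Store=4: violating pairs (1,6) — 1 pair.
Store=5: all 2 rows agree on Reorder — 0 pairs.
Store=0: all 2 rows agree on Reorder — 0 pairs.
Store=8: violating pairs (5,9), (5,11), (9,11) — 3 pairs.

4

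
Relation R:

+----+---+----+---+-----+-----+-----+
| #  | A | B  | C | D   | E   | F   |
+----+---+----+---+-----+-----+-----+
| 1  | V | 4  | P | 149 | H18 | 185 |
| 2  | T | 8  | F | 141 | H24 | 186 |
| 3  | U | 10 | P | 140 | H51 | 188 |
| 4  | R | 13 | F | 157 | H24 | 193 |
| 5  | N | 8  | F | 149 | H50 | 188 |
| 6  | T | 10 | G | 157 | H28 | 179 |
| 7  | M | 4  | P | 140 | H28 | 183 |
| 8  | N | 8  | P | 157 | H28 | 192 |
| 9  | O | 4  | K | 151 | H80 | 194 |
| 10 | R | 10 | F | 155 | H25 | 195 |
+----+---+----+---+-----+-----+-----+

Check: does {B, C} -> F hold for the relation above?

No

(B=4, C=P): rows 1, 7 → F takes values {185, 183} — violation
(B=8, C=F): rows 2, 5 → F takes values {186, 188} — violation
(B=10, C=P): row 3 → F = 188 ✓
(B=13, C=F): row 4 → F = 193 ✓
(B=10, C=G): row 6 → F = 179 ✓
(B=8, C=P): row 8 → F = 192 ✓
(B=4, C=K): row 9 → F = 194 ✓
(B=10, C=F): row 10 → F = 195 ✓
Two rows agree on {B, C} but differ on F, so {B, C} -> F does not hold.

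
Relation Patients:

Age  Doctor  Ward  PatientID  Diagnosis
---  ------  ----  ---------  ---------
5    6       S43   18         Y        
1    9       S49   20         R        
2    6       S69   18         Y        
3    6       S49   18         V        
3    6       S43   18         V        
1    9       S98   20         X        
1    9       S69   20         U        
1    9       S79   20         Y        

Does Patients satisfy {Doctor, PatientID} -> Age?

(Doctor=6, PatientID=18): 4 rows → Age takes values {5, 2, 3} — violation
(Doctor=9, PatientID=20): 4 rows → Age = 1, 1, 1, 1 ✓
Two rows agree on {Doctor, PatientID} but differ on Age, so {Doctor, PatientID} -> Age does not hold.

No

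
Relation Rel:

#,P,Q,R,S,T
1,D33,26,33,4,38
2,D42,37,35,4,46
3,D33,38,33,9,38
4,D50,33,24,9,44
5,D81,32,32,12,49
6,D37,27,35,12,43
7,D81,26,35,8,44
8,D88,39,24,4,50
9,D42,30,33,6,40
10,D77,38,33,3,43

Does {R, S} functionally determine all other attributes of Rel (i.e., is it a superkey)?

All 10 rows have distinct {R, S} values, so {R, S} → (all attributes) holds and {R, S} is a superkey.

Yes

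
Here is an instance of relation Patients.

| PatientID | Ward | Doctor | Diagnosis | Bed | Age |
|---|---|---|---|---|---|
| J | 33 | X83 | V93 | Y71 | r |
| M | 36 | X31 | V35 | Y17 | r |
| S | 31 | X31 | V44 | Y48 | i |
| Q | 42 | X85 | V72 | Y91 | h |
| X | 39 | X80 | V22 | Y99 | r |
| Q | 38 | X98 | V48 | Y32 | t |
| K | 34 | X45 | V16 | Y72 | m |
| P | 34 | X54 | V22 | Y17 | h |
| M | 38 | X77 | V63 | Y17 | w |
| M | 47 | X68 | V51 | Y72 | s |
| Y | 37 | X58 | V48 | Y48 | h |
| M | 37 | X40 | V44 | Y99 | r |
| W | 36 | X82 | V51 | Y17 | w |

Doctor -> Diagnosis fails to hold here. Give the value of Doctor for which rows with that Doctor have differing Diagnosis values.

X31

Doctor=X83: 1 row → Diagnosis = V93 ✓
Doctor=X31: 2 rows → Diagnosis takes values {V35, V44} — violation
Doctor=X85: 1 row → Diagnosis = V72 ✓
Doctor=X80: 1 row → Diagnosis = V22 ✓
Doctor=X98: 1 row → Diagnosis = V48 ✓
Doctor=X45: 1 row → Diagnosis = V16 ✓
Doctor=X54: 1 row → Diagnosis = V22 ✓
Doctor=X77: 1 row → Diagnosis = V63 ✓
Doctor=X68: 1 row → Diagnosis = V51 ✓
Doctor=X58: 1 row → Diagnosis = V48 ✓
Doctor=X40: 1 row → Diagnosis = V44 ✓
Doctor=X82: 1 row → Diagnosis = V51 ✓
The only Doctor value with inconsistent Diagnosis is Doctor=X31.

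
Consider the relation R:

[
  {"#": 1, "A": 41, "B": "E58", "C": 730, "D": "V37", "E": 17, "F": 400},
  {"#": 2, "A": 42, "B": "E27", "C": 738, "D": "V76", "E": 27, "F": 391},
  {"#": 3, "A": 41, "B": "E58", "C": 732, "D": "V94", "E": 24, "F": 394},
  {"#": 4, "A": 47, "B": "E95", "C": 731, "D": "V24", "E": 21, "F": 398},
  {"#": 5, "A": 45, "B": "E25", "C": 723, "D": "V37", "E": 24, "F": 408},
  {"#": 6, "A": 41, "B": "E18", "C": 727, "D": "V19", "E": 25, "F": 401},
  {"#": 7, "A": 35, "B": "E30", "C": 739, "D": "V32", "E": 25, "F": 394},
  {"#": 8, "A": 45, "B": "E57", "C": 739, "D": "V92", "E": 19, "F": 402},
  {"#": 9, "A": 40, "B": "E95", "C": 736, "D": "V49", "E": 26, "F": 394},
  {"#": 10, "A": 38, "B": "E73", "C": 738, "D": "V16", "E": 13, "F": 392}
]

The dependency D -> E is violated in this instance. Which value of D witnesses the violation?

D=V37: rows 1, 5 → E takes values {17, 24} — violation
D=V76: row 2 → E = 27 ✓
D=V94: row 3 → E = 24 ✓
D=V24: row 4 → E = 21 ✓
D=V19: row 6 → E = 25 ✓
D=V32: row 7 → E = 25 ✓
D=V92: row 8 → E = 19 ✓
D=V49: row 9 → E = 26 ✓
D=V16: row 10 → E = 13 ✓
The only D value with inconsistent E is D=V37.

V37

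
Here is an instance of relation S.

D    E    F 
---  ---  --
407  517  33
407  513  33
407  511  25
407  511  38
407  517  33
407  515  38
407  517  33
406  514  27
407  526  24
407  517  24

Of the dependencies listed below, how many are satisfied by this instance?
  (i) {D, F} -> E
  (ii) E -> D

(i) {D, F} -> E: (D=407, F=33): 4 rows → E takes values {517, 513} — violation; (D=407, F=38): 2 rows → E takes values {511, 515} — violation; (D=407, F=24): 2 rows → E takes values {526, 517} — violation — fails.
(ii) E -> D: every LHS value maps to a single RHS value — holds.
1 of the 2 dependencies holds.

1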